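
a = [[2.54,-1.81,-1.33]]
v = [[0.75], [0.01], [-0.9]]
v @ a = [[1.9, -1.36, -1.0], [0.03, -0.02, -0.01], [-2.29, 1.63, 1.2]]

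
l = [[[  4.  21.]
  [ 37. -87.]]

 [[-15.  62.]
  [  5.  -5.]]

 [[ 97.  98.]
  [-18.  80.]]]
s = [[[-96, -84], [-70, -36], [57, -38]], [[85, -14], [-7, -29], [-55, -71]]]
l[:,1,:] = [[37.0, -87.0], [5.0, -5.0], [-18.0, 80.0]]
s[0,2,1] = -38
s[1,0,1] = -14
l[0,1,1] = -87.0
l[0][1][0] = 37.0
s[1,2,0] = -55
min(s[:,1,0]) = -70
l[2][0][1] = 98.0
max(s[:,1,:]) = -7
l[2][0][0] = 97.0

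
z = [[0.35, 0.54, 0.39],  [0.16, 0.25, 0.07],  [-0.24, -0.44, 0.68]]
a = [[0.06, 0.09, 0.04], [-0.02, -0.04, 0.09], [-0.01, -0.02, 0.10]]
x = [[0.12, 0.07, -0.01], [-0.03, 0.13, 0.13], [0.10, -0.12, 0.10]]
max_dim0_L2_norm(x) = 0.19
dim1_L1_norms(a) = [0.19, 0.15, 0.13]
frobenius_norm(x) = 0.30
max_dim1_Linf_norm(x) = 0.13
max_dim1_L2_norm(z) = 0.84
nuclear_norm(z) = 1.66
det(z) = -0.00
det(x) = 0.00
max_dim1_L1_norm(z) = 1.36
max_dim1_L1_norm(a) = 0.19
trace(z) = 1.28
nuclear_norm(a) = 0.26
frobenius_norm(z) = 1.17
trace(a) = 0.12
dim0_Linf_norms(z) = [0.35, 0.54, 0.68]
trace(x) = 0.35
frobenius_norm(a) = 0.18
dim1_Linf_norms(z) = [0.54, 0.25, 0.68]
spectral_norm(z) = 0.88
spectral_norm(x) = 0.20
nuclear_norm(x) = 0.51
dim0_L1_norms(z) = [0.75, 1.23, 1.14]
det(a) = -0.00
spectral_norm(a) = 0.14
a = x @ z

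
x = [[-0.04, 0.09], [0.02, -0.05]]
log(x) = [[(-4.47+3.14j), -3.84+0.00j], [(-0.85+0j), (-4.04+3.14j)]]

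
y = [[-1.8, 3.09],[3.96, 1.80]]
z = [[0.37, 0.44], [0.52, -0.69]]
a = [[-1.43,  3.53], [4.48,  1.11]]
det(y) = -15.48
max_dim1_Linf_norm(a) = 4.48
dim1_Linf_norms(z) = [0.44, 0.69]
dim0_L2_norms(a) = [4.7, 3.7]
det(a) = -17.40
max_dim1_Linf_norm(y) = 3.96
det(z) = -0.48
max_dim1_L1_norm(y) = 5.76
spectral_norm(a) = 4.70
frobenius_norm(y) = 5.63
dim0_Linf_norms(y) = [3.96, 3.09]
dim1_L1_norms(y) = [4.89, 5.76]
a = y + z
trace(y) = 0.00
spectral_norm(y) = 4.39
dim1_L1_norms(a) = [4.96, 5.59]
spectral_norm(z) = 0.88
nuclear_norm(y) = 7.92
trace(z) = -0.32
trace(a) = -0.32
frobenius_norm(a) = 5.98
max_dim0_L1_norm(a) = 5.91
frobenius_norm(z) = 1.04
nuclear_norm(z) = 1.43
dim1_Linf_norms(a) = [3.53, 4.48]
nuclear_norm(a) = 8.40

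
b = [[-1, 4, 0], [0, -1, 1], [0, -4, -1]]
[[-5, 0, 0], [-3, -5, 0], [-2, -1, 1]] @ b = [[5, -20, 0], [3, -7, -5], [2, -11, -2]]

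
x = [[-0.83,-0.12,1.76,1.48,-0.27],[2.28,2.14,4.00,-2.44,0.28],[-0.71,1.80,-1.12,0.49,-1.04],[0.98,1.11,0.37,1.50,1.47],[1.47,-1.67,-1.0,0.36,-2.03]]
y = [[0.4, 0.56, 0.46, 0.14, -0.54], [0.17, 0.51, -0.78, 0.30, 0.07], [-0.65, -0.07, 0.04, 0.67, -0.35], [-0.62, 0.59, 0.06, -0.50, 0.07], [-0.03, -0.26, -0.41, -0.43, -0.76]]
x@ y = [[-2.41, 0.29, -0.02, 0.40, 0.13], [0.18, 0.58, -0.72, 4.74, -2.86], [0.48, 1.16, -1.32, -0.11, 1.73], [-0.63, 1.59, -0.91, -0.66, -1.59], [0.79, 0.78, 2.79, -0.27, 1.01]]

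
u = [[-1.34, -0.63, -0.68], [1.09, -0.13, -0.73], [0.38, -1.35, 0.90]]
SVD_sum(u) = [[-1.39,  0.05,  -0.46], [0.77,  -0.03,  0.25], [0.65,  -0.02,  0.22]] + [[-0.09, -0.36, 0.23], [0.1, 0.41, -0.26], [-0.31, -1.25, 0.79]] + [[0.14, -0.32, -0.45], [0.22, -0.51, -0.72], [0.03, -0.08, -0.11]]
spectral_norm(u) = 1.81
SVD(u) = [[-0.81, 0.27, 0.53],[0.45, -0.30, 0.84],[0.38, 0.92, 0.12]] @ diag([1.8088116059069, 1.649435306768256, 1.0850178538267523]) @ [[0.95, -0.04, 0.31], [-0.20, -0.83, 0.52], [0.24, -0.56, -0.79]]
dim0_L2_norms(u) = [1.77, 1.5, 1.34]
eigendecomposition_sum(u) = [[(-0.68+0.32j), (-0.37-0.46j), -0.27-0.20j], [(0.5+0.48j), -0.28+0.47j, (-0.08+0.3j)], [(0.27+0.41j), (-0.26+0.28j), -0.10+0.20j]] + [[-0.68-0.32j, -0.37+0.46j, (-0.27+0.2j)], [(0.5-0.48j), -0.28-0.47j, -0.08-0.30j], [0.27-0.41j, (-0.26-0.28j), -0.10-0.20j]] + [[0.02-0.00j, (0.1+0j), -0.14+0.00j], [0.09-0.00j, (0.42+0j), -0.57+0.00j], [-0.17+0.00j, (-0.82-0j), (1.1-0j)]]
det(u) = 3.24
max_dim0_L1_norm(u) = 2.81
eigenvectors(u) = [[(0.66+0j), (0.66-0j), (-0.11+0j)], [(-0.22-0.57j), -0.22+0.57j, (-0.46+0j)], [-0.07-0.43j, (-0.07+0.43j), (0.88+0j)]]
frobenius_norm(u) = 2.68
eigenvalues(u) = [(-1.06+0.98j), (-1.06-0.98j), (1.55+0j)]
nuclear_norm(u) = 4.54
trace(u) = -0.57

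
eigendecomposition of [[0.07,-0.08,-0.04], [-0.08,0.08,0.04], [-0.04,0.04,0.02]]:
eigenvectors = [[0.65,-0.76,0.00], [-0.68,-0.58,-0.45], [-0.34,-0.29,0.89]]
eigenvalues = [0.18, -0.01, -0.0]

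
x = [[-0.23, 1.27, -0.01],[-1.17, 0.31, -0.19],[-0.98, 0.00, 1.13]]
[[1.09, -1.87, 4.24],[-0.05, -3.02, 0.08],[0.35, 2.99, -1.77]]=x @ [[0.2, 1.62, 0.98], [0.9, -1.15, 3.51], [0.48, 4.05, -0.72]]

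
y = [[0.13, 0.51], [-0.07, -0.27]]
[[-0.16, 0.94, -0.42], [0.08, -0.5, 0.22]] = y@[[0.01, -0.49, 0.31], [-0.31, 1.97, -0.90]]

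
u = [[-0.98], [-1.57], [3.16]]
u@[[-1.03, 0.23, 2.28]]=[[1.01,-0.23,-2.23], [1.62,-0.36,-3.58], [-3.25,0.73,7.2]]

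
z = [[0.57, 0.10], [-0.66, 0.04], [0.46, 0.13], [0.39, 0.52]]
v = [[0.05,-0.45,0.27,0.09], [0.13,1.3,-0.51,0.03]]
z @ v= [[0.04, -0.13, 0.1, 0.05], [-0.03, 0.35, -0.2, -0.06], [0.04, -0.04, 0.06, 0.05], [0.09, 0.5, -0.16, 0.05]]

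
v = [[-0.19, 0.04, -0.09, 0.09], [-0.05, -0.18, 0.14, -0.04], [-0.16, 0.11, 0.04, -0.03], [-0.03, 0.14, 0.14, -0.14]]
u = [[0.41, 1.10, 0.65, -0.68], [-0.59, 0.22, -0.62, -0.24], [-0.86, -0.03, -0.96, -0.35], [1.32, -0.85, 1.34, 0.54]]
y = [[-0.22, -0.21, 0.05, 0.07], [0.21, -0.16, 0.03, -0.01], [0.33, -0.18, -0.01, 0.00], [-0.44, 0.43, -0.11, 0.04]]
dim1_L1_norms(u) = [2.84, 1.67, 2.2, 4.05]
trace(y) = -0.35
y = u @ v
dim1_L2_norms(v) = [0.23, 0.24, 0.2, 0.24]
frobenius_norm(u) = 3.07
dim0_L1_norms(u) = [3.18, 2.2, 3.57, 1.81]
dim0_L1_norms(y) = [1.2, 0.98, 0.2, 0.12]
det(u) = 0.00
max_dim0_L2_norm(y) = 0.63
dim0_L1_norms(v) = [0.43, 0.47, 0.41, 0.3]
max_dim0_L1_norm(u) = 3.57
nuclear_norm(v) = 0.79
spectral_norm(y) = 0.77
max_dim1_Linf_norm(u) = 1.34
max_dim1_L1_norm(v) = 0.45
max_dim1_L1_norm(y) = 1.02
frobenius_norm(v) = 0.46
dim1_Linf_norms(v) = [0.19, 0.18, 0.16, 0.14]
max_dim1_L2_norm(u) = 2.13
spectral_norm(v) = 0.29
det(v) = -0.00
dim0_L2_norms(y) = [0.63, 0.54, 0.12, 0.08]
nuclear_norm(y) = 1.16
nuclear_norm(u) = 4.45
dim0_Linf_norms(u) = [1.32, 1.1, 1.34, 0.68]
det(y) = -0.00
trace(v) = -0.47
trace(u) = 0.21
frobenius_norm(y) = 0.84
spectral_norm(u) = 2.65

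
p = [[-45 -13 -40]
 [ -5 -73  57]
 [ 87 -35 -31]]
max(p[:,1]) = -13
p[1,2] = 57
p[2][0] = 87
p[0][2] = -40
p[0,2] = -40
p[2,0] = 87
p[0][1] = -13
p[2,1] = -35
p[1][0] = -5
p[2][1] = -35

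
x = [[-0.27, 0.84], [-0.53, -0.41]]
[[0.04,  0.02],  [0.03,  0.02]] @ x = [[-0.02, 0.03], [-0.02, 0.02]]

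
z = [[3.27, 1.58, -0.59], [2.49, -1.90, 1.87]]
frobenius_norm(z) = 5.18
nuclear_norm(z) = 7.24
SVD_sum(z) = [[2.93, -0.14, 0.63], [2.84, -0.13, 0.61]] + [[0.34, 1.72, -1.22],[-0.35, -1.77, 1.26]]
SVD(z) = [[-0.72, -0.7], [-0.70, 0.72]] @ diag([4.1786173959241015, 3.0632591562713847]) @ [[-0.98, 0.05, -0.21], [-0.16, -0.80, 0.57]]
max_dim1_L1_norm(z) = 6.26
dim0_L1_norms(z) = [5.76, 3.48, 2.46]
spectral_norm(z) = 4.18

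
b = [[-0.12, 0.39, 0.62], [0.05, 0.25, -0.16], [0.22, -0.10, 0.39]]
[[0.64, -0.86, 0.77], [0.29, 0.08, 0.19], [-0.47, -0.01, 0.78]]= b @ [[-1.38, 1.23, 2.17], [1.36, -0.47, 0.98], [-0.09, -0.85, 1.04]]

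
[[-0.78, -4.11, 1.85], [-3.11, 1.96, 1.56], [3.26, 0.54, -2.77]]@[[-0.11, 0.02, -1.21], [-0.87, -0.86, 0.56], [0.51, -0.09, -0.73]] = [[4.61, 3.35, -2.71],[-0.57, -1.89, 3.72],[-2.24, -0.15, -1.62]]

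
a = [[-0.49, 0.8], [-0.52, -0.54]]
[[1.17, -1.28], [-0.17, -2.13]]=a @ [[-0.73, 3.52], [1.02, 0.56]]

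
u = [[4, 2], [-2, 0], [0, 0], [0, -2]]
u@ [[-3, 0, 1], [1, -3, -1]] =[[-10, -6, 2], [6, 0, -2], [0, 0, 0], [-2, 6, 2]]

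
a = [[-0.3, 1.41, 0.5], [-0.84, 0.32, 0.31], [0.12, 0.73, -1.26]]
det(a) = -1.58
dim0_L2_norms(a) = [0.9, 1.62, 1.39]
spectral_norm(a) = 1.68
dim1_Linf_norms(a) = [1.41, 0.84, 1.26]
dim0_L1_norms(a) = [1.26, 2.46, 2.07]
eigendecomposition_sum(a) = [[-0.13+0.52j, 0.72-0.09j, 0.16+0.05j],[(-0.38+0.01j), 0.19+0.48j, (-0.01+0.12j)],[-0.11+0.13j, 0.23+0.08j, 0.04+0.04j]] + [[(-0.13-0.52j),0.72+0.09j,0.16-0.05j], [-0.38-0.01j,(0.19-0.48j),(-0.01-0.12j)], [-0.11-0.13j,0.23-0.08j,(0.04-0.04j)]] + [[-0.05-0.00j, -0.04+0.00j, 0.19-0.00j], [-0.08-0.00j, (-0.07+0j), (0.32-0j)], [(0.34+0j), 0.28-0.00j, -1.34+0.00j]]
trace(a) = -1.24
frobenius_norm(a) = 2.32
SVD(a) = [[0.87, -0.22, 0.43], [0.35, -0.34, -0.87], [0.34, 0.91, -0.22]] @ diag([1.6763042849104388, 1.4644066369480744, 0.6423528205381631]) @ [[-0.31, 0.95, 0.07], [0.31, 0.17, -0.93], [0.9, 0.26, 0.35]]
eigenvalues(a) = [(0.11+1.04j), (0.11-1.04j), (-1.45+0j)]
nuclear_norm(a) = 3.78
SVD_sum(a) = [[-0.45, 1.39, 0.1], [-0.18, 0.55, 0.04], [-0.17, 0.54, 0.04]] + [[-0.10, -0.05, 0.30], [-0.16, -0.09, 0.47], [0.42, 0.23, -1.25]] + [[0.25, 0.07, 0.1], [-0.50, -0.15, -0.20], [-0.13, -0.04, -0.05]]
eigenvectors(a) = [[(0.79+0j), (0.79-0j), (-0.13+0j)],[0.14+0.54j, 0.14-0.54j, -0.23+0.00j],[0.23+0.11j, (0.23-0.11j), 0.96+0.00j]]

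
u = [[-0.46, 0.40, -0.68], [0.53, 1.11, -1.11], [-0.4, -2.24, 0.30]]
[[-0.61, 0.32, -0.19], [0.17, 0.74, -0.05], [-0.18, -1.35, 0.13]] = u @ [[0.92, -0.05, 0.24], [-0.05, 0.6, -0.09], [0.24, -0.09, 0.07]]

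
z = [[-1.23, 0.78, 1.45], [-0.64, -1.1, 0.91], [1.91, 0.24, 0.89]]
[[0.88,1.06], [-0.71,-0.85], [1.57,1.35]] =z@[[0.46, 0.35], [0.83, 0.98], [0.55, 0.5]]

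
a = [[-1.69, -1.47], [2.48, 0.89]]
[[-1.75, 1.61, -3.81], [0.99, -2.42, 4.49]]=a@[[-0.05, -0.99, 1.5], [1.25, 0.04, 0.87]]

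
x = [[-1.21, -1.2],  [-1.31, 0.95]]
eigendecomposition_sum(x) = [[-1.47, -0.65], [-0.71, -0.31]] + [[0.26,-0.55],[-0.6,1.26]]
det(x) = -2.72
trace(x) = -0.26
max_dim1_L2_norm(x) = 1.7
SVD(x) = [[-0.81, -0.59], [-0.59, 0.81]] @ diag([1.7968808589009981, 1.514568974631136]) @ [[0.97, 0.23], [-0.23, 0.97]]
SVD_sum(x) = [[-1.41, -0.33], [-1.03, -0.24]] + [[0.2, -0.87], [-0.28, 1.19]]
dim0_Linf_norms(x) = [1.31, 1.2]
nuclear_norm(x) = 3.31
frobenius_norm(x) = 2.35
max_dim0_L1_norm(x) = 2.52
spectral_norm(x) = 1.80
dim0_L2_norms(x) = [1.78, 1.53]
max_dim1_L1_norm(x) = 2.41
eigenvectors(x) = [[-0.9, 0.40], [-0.43, -0.92]]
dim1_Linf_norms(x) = [1.21, 1.31]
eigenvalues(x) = [-1.78, 1.52]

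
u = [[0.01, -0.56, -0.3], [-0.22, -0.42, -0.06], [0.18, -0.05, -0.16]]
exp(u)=[[1.04,-0.46,-0.27],[-0.19,0.71,-0.02],[0.17,-0.08,0.83]]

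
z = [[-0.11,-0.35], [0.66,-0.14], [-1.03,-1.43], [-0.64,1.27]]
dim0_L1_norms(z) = [2.44, 3.19]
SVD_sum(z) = [[-0.1, -0.35], [0.01, 0.05], [-0.47, -1.59], [0.29, 1.0]] + [[-0.01,  0.0],[0.65,  -0.19],[-0.56,  0.16],[-0.93,  0.27]]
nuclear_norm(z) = 3.31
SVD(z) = [[-0.18, 0.01], [0.03, -0.51], [-0.83, 0.44], [0.52, 0.74]] @ diag([1.9945627620731943, 1.3190221333059389]) @ [[0.28, 0.96], [-0.96, 0.28]]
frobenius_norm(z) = 2.39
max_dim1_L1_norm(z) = 2.46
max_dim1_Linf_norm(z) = 1.43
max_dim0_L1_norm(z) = 3.19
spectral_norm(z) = 1.99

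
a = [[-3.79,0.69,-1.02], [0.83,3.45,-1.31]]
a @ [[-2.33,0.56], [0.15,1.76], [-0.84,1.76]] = [[9.79, -2.7],  [-0.32, 4.23]]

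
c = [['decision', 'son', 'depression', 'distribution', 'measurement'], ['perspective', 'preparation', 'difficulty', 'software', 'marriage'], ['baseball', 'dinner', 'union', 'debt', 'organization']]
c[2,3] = 'debt'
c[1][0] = 'perspective'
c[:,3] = ['distribution', 'software', 'debt']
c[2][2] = 'union'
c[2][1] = 'dinner'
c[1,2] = 'difficulty'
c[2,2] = 'union'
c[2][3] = 'debt'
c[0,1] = 'son'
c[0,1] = 'son'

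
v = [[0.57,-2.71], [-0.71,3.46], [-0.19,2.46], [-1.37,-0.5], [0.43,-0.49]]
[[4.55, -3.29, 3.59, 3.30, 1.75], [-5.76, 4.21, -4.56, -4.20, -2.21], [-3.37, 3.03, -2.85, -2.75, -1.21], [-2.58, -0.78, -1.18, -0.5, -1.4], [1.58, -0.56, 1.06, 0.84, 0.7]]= v @ [[2.32, 0.12, 1.25, 0.75, 1.17],[-1.19, 1.24, -1.06, -1.06, -0.40]]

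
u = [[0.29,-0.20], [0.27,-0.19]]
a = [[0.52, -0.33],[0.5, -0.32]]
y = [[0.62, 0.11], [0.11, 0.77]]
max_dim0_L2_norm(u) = 0.4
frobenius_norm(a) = 0.86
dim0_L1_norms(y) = [0.73, 0.88]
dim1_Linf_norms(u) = [0.29, 0.27]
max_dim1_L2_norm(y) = 0.78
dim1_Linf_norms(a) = [0.52, 0.5]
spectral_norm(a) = 0.86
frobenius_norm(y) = 1.00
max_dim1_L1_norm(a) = 0.85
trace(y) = 1.39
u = a @ y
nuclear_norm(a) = 0.86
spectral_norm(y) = 0.83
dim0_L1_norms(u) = [0.56, 0.39]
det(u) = -0.00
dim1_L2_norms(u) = [0.35, 0.33]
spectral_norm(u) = 0.48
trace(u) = 0.10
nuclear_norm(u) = 0.49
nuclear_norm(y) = 1.39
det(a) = -0.00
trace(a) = 0.20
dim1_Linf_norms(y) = [0.62, 0.77]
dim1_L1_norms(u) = [0.49, 0.46]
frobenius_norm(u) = 0.48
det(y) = 0.47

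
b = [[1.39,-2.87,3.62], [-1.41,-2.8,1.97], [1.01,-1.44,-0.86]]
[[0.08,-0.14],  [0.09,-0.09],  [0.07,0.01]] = b@ [[0.0, -0.0], [-0.04, 0.01], [-0.01, -0.03]]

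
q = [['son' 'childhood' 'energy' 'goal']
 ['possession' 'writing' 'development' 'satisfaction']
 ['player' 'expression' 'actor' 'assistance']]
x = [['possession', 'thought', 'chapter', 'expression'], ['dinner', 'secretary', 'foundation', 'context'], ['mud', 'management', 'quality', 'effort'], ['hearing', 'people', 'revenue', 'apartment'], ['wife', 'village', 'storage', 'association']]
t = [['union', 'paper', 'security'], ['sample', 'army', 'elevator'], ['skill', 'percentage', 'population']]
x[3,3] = 'apartment'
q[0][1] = 'childhood'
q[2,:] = ['player', 'expression', 'actor', 'assistance']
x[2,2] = 'quality'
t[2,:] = ['skill', 'percentage', 'population']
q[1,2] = 'development'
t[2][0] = 'skill'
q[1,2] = 'development'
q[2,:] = ['player', 'expression', 'actor', 'assistance']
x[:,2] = ['chapter', 'foundation', 'quality', 'revenue', 'storage']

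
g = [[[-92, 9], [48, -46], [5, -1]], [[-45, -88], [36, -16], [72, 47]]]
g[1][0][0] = -45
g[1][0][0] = -45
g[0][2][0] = 5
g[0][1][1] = -46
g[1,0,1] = -88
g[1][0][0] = -45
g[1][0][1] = -88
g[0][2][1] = -1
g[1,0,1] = -88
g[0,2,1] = -1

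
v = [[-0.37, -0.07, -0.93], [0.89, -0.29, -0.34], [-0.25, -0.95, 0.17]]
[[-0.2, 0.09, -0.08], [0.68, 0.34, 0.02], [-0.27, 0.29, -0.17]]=v@[[0.75, 0.2, 0.09], [0.07, -0.38, 0.16], [-0.09, -0.15, 0.04]]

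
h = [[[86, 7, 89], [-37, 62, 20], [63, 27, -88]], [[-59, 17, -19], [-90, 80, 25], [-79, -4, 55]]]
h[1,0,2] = -19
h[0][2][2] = -88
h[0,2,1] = 27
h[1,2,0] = -79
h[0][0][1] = 7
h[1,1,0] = -90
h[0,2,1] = 27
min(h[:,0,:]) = -59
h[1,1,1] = 80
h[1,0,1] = 17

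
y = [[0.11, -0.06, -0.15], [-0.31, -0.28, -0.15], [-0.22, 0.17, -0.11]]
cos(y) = [[0.97, 0.01, -0.0], [-0.04, 0.96, -0.05], [0.03, 0.03, 0.99]]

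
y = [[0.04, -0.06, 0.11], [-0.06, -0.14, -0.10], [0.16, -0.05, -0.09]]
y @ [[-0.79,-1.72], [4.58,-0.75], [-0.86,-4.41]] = [[-0.4, -0.51], [-0.51, 0.65], [-0.28, 0.16]]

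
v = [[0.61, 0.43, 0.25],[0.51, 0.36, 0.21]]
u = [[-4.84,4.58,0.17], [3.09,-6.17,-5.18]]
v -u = [[5.45, -4.15, 0.08], [-2.58, 6.53, 5.39]]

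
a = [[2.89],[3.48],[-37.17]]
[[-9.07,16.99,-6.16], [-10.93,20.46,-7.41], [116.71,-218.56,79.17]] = a @ [[-3.14, 5.88, -2.13]]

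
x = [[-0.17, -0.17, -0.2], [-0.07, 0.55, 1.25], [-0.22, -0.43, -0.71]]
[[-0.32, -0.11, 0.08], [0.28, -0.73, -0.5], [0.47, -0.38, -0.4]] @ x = [[0.04, -0.04, -0.13], [0.11, -0.23, -0.61], [0.03, -0.12, -0.28]]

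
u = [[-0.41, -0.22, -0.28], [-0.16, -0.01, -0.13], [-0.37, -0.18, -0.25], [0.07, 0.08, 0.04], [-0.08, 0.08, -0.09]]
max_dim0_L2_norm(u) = 0.58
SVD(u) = [[-0.71, -0.18, 0.4], [-0.26, 0.45, 0.10], [-0.63, -0.05, -0.66], [0.14, 0.31, -0.59], [-0.11, 0.81, 0.22]] @ diag([0.762428713793215, 0.14754206843959677, 0.005813297187409119]) @ [[0.77,0.36,0.53], [-0.16,0.91,-0.39], [0.62,-0.21,-0.75]]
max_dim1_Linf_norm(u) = 0.41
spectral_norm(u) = 0.76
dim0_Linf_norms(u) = [0.41, 0.22, 0.28]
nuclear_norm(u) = 0.92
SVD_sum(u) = [[-0.42, -0.20, -0.29], [-0.15, -0.07, -0.10], [-0.37, -0.17, -0.26], [0.08, 0.04, 0.06], [-0.06, -0.03, -0.04]] + [[0.00,-0.02,0.01], [-0.01,0.06,-0.03], [0.0,-0.01,0.0], [-0.01,0.04,-0.02], [-0.02,0.11,-0.05]] + [[0.00, -0.0, -0.0], [0.0, -0.00, -0.00], [-0.00, 0.0, 0.00], [-0.00, 0.0, 0.00], [0.00, -0.0, -0.0]]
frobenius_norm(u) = 0.78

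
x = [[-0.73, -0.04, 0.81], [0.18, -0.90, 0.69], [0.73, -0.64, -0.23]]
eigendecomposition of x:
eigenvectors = [[0.62, 0.82, -0.63], [0.58, 0.47, -0.77], [0.53, -0.34, -0.07]]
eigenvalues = [-0.07, -1.09, -0.69]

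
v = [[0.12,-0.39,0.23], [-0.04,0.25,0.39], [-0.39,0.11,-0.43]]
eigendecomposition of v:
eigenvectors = [[-0.64+0.00j, -0.64-0.00j, (0.59+0j)], [(-0.41+0.16j), -0.41-0.16j, -0.73+0.00j], [0.36-0.51j, (0.36+0.51j), (-0.35+0j)]]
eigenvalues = [(-0.26+0.28j), (-0.26-0.28j), (0.47+0j)]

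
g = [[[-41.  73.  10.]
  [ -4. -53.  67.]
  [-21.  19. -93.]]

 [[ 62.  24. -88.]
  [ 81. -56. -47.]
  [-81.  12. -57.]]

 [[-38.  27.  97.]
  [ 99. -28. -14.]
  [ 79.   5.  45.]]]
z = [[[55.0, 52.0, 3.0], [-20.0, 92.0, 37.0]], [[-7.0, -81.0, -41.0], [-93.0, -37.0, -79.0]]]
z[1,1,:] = [-93.0, -37.0, -79.0]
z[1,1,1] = -37.0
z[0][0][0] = 55.0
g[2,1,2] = -14.0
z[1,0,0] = -7.0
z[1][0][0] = -7.0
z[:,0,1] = [52.0, -81.0]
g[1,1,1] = -56.0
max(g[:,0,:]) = 97.0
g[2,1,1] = -28.0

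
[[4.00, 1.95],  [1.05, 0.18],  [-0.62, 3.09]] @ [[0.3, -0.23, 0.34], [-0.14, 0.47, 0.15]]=[[0.93,-0.00,1.65], [0.29,-0.16,0.38], [-0.62,1.59,0.25]]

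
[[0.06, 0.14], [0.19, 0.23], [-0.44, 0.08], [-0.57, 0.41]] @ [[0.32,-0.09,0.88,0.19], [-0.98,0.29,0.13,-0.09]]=[[-0.12, 0.04, 0.07, -0.00], [-0.16, 0.05, 0.2, 0.02], [-0.22, 0.06, -0.38, -0.09], [-0.58, 0.17, -0.45, -0.15]]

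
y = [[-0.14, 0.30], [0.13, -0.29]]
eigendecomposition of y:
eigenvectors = [[0.91, -0.72], [0.41, 0.69]]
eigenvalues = [-0.0, -0.43]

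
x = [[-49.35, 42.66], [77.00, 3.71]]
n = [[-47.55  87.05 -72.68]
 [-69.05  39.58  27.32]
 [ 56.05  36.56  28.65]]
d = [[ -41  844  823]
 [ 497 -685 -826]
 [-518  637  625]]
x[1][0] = 77.0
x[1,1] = 3.71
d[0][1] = 844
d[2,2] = 625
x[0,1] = 42.66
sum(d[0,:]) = 1626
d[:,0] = [-41, 497, -518]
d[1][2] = -826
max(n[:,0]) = 56.05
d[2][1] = 637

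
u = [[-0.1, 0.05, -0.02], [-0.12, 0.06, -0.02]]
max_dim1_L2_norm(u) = 0.14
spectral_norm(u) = 0.18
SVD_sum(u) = [[-0.1, 0.05, -0.02], [-0.12, 0.06, -0.02]] + [[0.00, -0.00, -0.00], [-0.00, 0.00, 0.0]]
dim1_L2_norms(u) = [0.11, 0.14]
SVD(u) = [[-0.64, -0.77], [-0.77, 0.64]] @ diag([0.17689999694364236, 0.0025280588085167303]) @ [[0.88,-0.44,0.16], [-0.14,0.07,0.99]]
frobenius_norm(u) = 0.18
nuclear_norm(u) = 0.18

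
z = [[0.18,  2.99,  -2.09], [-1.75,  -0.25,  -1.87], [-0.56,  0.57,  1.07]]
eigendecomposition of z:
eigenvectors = [[(-0.73+0j), (-0.73-0j), (-0.76+0j)], [0.01-0.65j, (0.01+0.65j), (0.05+0j)], [(-0.18-0.06j), -0.18+0.06j, 0.65+0.00j]]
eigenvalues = [(-0.38+2.49j), (-0.38-2.49j), (1.77+0j)]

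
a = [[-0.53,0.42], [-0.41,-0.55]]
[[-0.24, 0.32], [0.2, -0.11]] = a @ [[0.11, -0.27], [-0.44, 0.41]]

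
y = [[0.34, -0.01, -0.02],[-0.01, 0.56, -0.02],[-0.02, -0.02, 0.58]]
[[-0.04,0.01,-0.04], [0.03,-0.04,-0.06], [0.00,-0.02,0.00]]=y @[[-0.12, 0.03, -0.12], [0.06, -0.08, -0.11], [0.00, -0.04, 0.00]]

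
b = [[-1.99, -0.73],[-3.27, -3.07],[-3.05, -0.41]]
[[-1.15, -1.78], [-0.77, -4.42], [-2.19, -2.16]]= b @ [[0.8, 0.60], [-0.6, 0.8]]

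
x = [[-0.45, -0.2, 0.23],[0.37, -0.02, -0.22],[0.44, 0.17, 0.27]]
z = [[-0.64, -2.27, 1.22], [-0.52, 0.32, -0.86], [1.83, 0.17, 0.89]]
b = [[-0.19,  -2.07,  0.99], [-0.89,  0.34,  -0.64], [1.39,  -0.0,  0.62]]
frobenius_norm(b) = 2.99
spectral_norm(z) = 2.72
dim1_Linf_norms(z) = [2.27, 0.86, 1.83]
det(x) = 0.04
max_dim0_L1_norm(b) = 2.47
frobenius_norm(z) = 3.51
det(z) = 1.42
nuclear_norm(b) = 4.22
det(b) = 0.19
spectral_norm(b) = 2.41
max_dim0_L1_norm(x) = 1.26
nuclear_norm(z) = 5.17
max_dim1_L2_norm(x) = 0.54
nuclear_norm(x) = 1.31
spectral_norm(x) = 0.77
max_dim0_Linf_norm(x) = 0.45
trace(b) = 0.77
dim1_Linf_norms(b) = [2.07, 0.89, 1.39]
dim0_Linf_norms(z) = [1.83, 2.27, 1.22]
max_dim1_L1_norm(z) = 4.13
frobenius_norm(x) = 0.88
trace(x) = -0.20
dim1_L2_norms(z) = [2.66, 1.05, 2.04]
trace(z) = 0.57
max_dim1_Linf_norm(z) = 2.27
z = x + b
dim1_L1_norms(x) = [0.88, 0.61, 0.88]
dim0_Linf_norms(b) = [1.39, 2.07, 0.99]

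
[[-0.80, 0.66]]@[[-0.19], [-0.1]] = [[0.09]]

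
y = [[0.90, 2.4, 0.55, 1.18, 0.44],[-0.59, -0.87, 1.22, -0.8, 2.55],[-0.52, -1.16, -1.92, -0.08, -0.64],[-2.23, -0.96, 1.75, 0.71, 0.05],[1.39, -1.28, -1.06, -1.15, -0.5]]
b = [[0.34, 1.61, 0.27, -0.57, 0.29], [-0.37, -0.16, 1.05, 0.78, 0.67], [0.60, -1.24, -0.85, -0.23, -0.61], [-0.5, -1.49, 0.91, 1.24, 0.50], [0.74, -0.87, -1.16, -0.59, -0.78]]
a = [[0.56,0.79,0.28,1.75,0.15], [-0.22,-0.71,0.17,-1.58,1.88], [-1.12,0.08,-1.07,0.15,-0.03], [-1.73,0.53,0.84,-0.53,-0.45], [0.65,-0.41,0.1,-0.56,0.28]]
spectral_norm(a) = 3.03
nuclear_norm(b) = 6.32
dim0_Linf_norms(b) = [0.74, 1.61, 1.16, 1.24, 0.78]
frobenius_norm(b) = 4.15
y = a + b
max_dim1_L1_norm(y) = 6.03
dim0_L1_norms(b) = [2.55, 5.37, 4.24, 3.41, 2.85]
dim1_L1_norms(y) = [5.47, 6.03, 4.32, 5.7, 5.38]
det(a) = 0.41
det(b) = -0.00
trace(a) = -1.47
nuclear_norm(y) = 12.10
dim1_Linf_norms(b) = [1.61, 1.05, 1.24, 1.49, 1.16]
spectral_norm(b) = 3.00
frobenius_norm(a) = 4.31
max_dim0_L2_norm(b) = 2.67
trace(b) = -0.21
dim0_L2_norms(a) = [2.24, 1.26, 1.4, 2.49, 1.96]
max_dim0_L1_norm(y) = 6.67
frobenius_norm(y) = 6.30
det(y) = -17.34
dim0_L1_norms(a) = [4.28, 2.52, 2.46, 4.57, 2.79]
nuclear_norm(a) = 8.17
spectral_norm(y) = 4.11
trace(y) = -1.68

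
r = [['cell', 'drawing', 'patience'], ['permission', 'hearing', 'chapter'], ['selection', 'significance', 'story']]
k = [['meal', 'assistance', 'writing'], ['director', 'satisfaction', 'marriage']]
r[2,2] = 'story'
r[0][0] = 'cell'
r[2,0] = 'selection'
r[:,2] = ['patience', 'chapter', 'story']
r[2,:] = ['selection', 'significance', 'story']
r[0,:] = ['cell', 'drawing', 'patience']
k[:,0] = ['meal', 'director']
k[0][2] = 'writing'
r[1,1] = 'hearing'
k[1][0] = 'director'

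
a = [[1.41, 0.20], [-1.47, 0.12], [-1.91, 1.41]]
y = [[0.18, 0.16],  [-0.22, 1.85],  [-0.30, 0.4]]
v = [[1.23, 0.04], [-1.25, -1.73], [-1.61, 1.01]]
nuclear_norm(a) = 3.99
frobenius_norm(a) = 3.14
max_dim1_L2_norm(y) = 1.86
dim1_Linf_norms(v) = [1.23, 1.73, 1.61]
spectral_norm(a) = 2.96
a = y + v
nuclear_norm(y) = 2.23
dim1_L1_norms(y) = [0.34, 2.07, 0.7]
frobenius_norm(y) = 1.94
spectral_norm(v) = 2.42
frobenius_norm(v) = 3.11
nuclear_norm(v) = 4.38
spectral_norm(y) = 1.92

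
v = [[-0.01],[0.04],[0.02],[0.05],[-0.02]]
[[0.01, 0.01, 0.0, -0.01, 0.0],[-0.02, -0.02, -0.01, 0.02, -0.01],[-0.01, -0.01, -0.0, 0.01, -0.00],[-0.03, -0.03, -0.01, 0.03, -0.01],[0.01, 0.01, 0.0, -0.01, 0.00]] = v @ [[-0.51,-0.6,-0.21,0.58,-0.18]]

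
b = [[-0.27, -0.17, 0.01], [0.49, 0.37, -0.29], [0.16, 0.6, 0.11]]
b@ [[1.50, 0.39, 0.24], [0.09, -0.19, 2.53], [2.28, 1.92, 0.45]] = [[-0.4, -0.05, -0.49], [0.11, -0.44, 0.92], [0.54, 0.16, 1.61]]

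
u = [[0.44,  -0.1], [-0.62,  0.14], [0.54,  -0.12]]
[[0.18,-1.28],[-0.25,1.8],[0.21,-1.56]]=u@[[-0.12, -2.67], [-2.29, 1.02]]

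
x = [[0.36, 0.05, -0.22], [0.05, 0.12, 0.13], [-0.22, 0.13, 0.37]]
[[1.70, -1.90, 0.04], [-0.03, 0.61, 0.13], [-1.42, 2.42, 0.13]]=x@[[5.13, -3.52, -2.32], [-2.48, 2.72, 5.12], [0.09, 3.50, -2.82]]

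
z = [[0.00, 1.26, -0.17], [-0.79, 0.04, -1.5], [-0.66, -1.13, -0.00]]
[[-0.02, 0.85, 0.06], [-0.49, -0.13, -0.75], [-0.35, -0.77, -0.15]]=z@[[0.55, -0.01, 0.04],[-0.01, 0.69, 0.11],[0.04, 0.11, 0.48]]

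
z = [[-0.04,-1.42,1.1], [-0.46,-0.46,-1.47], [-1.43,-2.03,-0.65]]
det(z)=-2.149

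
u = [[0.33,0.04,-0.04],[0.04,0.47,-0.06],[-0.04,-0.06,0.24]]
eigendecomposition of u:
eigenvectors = [[-0.28, -0.92, 0.27],[-0.92, 0.33, 0.18],[0.26, 0.2, 0.95]]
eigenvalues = [0.5, 0.32, 0.22]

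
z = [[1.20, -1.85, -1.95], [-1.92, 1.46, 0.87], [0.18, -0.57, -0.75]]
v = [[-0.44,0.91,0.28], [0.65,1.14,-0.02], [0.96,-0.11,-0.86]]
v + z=[[0.76, -0.94, -1.67], [-1.27, 2.6, 0.85], [1.14, -0.68, -1.61]]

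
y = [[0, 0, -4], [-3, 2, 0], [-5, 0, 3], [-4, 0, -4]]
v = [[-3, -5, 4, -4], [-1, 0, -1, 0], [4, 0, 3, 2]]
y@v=[[-16, 0, -12, -8], [7, 15, -14, 12], [27, 25, -11, 26], [-4, 20, -28, 8]]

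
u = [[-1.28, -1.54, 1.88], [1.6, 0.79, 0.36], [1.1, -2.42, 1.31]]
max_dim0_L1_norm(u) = 4.75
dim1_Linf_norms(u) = [1.88, 1.6, 2.42]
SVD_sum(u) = [[-0.22, -1.97, 1.46], [0.05, 0.45, -0.33], [-0.23, -2.09, 1.55]] + [[-1.06,0.07,-0.06], [1.56,-0.1,0.09], [1.33,-0.09,0.08]] + [[-0.0,0.36,0.48], [-0.01,0.45,0.6], [0.0,-0.24,-0.32]]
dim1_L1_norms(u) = [4.7, 2.75, 4.83]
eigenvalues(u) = [(-1.87+0j), (1.35+1.69j), (1.35-1.69j)]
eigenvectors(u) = [[-0.75+0.00j,(-0.43-0.02j),-0.43+0.02j], [0.38+0.00j,(-0.18+0.5j),-0.18-0.50j], [(0.54+0j),(-0.73+0j),(-0.73-0j)]]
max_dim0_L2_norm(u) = 2.98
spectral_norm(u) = 3.64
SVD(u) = [[-0.68, 0.46, -0.57],[0.15, -0.68, -0.72],[-0.72, -0.58, 0.39]] @ diag([3.6350433507556636, 2.3124002208426147, 1.0391655579233074]) @ [[0.09,  0.80,  -0.59], [-1.0,  0.07,  -0.06], [0.01,  -0.6,  -0.80]]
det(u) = -8.73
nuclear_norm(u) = 6.99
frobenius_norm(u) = 4.43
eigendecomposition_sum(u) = [[-1.33-0.00j, -0.05+0.00j, (0.79+0j)], [(0.67+0j), (0.03-0j), (-0.4-0j)], [0.96+0.00j, 0.04-0.00j, (-0.57-0j)]] + [[0.02+0.39j, -0.74+0.56j, 0.55+0.15j], [0.47+0.12j, 0.38+1.09j, (0.38-0.59j)], [0.07+0.66j, (-1.23+1.01j), 0.94+0.21j]] + [[0.02-0.39j, (-0.74-0.56j), (0.55-0.15j)], [(0.47-0.12j), (0.38-1.09j), 0.38+0.59j], [0.07-0.66j, (-1.23-1.01j), (0.94-0.21j)]]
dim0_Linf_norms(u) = [1.6, 2.42, 1.88]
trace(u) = 0.82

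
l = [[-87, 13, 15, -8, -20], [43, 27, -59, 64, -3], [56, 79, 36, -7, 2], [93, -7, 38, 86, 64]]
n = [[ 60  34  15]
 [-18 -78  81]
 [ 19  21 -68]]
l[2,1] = 79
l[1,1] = 27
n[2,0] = 19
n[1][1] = -78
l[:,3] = [-8, 64, -7, 86]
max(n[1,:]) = 81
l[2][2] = 36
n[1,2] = 81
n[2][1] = 21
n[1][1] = -78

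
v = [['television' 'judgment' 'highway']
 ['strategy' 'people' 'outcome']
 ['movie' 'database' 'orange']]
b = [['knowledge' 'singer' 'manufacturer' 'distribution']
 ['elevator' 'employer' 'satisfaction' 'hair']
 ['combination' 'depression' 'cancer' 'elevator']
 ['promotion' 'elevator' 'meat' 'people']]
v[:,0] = ['television', 'strategy', 'movie']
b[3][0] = 'promotion'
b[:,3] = ['distribution', 'hair', 'elevator', 'people']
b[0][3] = 'distribution'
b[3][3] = 'people'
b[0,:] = ['knowledge', 'singer', 'manufacturer', 'distribution']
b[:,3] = ['distribution', 'hair', 'elevator', 'people']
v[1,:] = ['strategy', 'people', 'outcome']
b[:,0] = ['knowledge', 'elevator', 'combination', 'promotion']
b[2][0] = 'combination'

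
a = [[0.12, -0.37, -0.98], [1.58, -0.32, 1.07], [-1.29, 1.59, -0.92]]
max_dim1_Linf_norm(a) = 1.59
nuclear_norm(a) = 4.69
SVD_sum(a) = [[-0.17, 0.12, -0.13],[1.28, -0.89, 0.95],[-1.51, 1.05, -1.12]] + [[0.00, -0.68, -0.65], [-0.0, 0.36, 0.34], [-0.0, 0.38, 0.36]] + [[0.29, 0.20, -0.20],[0.31, 0.21, -0.22],[0.23, 0.15, -0.16]]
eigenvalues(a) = [(-2.42+0j), (0.65+0.71j), (0.65-0.71j)]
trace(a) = -1.12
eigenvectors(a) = [[(0.22+0j), (0.66+0j), 0.66-0.00j],[(-0.57+0j), (0.23-0.49j), (0.23+0.49j)],[(0.79+0j), -0.44-0.29j, -0.44+0.29j]]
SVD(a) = [[0.09, -0.79, -0.6], [-0.64, 0.42, -0.64], [0.76, 0.44, -0.47]] @ diag([2.8342439401724953, 1.1891359148948706, 0.6685933468877956]) @ [[-0.70, 0.49, -0.52],  [-0.00, 0.73, 0.69],  [-0.71, -0.48, 0.51]]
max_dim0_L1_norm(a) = 2.99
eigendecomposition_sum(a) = [[-0.36-0.00j, 0.24-0.00j, (-0.41-0j)], [0.91+0.00j, (-0.62+0j), 1.04+0.00j], [-1.27-0.00j, 0.87-0.00j, -1.44-0.00j]] + [[(0.24+0.34j),-0.31+0.35j,(-0.29+0.15j)], [0.33-0.06j,(0.15+0.35j),(0.02+0.27j)], [(-0.01-0.33j),0.36-0.10j,(0.26+0.02j)]] + [[0.24-0.34j, (-0.31-0.35j), (-0.29-0.15j)],[(0.33+0.06j), 0.15-0.35j, 0.02-0.27j],[-0.01+0.33j, (0.36+0.1j), (0.26-0.02j)]]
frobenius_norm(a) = 3.15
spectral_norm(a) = 2.83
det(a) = -2.25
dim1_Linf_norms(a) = [0.98, 1.58, 1.59]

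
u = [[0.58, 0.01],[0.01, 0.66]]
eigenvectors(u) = [[-0.99, -0.12], [0.12, -0.99]]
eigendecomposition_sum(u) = [[0.57,-0.07], [-0.07,0.01]] + [[0.01, 0.08], [0.08, 0.65]]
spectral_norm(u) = 0.66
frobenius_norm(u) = 0.88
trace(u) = 1.24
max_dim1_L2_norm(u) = 0.66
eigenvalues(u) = [0.58, 0.66]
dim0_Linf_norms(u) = [0.58, 0.66]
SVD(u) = [[0.12,  0.99], [0.99,  -0.12]] @ diag([0.6612310562561767, 0.5787689437438233]) @ [[0.12, 0.99], [0.99, -0.12]]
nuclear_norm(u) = 1.24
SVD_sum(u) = [[0.01,0.08],[0.08,0.65]] + [[0.57, -0.07], [-0.07, 0.01]]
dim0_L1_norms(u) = [0.59, 0.67]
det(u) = 0.38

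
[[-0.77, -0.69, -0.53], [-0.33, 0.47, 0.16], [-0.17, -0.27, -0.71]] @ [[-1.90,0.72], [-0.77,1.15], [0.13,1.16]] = [[1.93, -1.96], [0.29, 0.49], [0.44, -1.26]]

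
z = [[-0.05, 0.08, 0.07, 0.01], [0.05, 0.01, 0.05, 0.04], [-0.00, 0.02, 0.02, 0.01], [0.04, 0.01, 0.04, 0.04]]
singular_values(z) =[0.13, 0.1, 0.01, 0.0]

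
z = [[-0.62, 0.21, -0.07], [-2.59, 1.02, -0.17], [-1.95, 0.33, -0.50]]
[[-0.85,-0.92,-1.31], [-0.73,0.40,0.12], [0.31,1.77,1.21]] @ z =[[5.46, -1.55, 0.87], [-0.82, 0.29, -0.08], [-7.14, 2.27, -0.93]]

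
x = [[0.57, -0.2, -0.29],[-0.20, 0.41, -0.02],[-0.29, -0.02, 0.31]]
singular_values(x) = [0.82, 0.4, 0.07]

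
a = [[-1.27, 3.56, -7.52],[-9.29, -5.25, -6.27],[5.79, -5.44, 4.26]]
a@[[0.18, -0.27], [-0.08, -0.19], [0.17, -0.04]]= [[-1.79, -0.03], [-2.32, 3.76], [2.20, -0.7]]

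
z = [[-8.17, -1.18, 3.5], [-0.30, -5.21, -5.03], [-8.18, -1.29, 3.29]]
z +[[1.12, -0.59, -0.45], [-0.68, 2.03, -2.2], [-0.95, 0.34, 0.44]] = [[-7.05,-1.77,3.05], [-0.98,-3.18,-7.23], [-9.13,-0.95,3.73]]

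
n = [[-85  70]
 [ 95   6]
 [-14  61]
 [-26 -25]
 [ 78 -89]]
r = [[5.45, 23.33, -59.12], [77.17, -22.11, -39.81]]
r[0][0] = 5.45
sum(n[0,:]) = -15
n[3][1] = -25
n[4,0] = 78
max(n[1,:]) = 95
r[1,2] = -39.81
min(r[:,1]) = -22.11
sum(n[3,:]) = -51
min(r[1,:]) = -39.81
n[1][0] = 95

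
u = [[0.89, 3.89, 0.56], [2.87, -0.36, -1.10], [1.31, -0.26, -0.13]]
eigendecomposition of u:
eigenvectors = [[0.65, -0.81, 0.31], [-0.7, -0.52, -0.18], [-0.3, -0.25, 0.93]]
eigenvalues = [-3.53, 3.57, 0.36]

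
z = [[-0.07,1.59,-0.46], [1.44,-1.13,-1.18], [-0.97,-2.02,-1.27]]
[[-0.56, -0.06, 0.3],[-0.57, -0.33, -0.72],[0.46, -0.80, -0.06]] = z @ [[-0.34, 0.15, -0.34], [-0.27, 0.08, 0.18], [0.33, 0.39, 0.02]]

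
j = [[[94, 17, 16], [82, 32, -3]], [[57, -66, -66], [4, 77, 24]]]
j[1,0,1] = -66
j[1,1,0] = 4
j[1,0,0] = 57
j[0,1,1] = 32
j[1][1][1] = 77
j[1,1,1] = 77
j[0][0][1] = 17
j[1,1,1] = 77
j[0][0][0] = 94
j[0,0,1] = 17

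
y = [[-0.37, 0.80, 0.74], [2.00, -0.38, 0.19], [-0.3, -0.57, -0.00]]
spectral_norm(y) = 2.11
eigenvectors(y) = [[(-0.56+0j), 0.34+0.15j, (0.34-0.15j)], [(0.81+0j), (0.67+0j), (0.67-0j)], [(0.17+0j), (-0.46+0.45j), (-0.46-0.45j)]]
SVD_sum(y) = [[-0.55, 0.15, 0.00],[1.96, -0.52, -0.02],[-0.14, 0.04, 0.0]] + [[0.21,0.76,0.60],[0.05,0.18,0.15],[-0.1,-0.38,-0.3]] + [[-0.03, -0.1, 0.14], [-0.01, -0.04, 0.06], [-0.06, -0.22, 0.30]]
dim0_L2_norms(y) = [2.06, 1.05, 0.76]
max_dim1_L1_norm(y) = 2.57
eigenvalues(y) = [(-1.74+0j), (0.49+0.58j), (0.49-0.58j)]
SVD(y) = [[-0.27, -0.87, 0.41], [0.96, -0.21, 0.18], [-0.07, 0.44, 0.89]] @ diag([2.1120712114642863, 1.130914645095128, 0.42436689693371044]) @ [[0.97, -0.26, -0.01],[-0.21, -0.77, -0.61],[-0.15, -0.59, 0.80]]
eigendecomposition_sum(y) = [[(-0.81+0j), 0.59+0.00j, 0.28-0.00j], [1.15-0.00j, (-0.85-0j), -0.40+0.00j], [0.24-0.00j, (-0.18-0j), (-0.08+0j)]] + [[(0.22+0.08j), 0.10+0.08j, 0.23-0.11j], [(0.42-0.03j), (0.23+0.06j), 0.29-0.36j], [-0.27+0.30j, (-0.2+0.12j), (0.04+0.44j)]] + [[0.22-0.08j, 0.10-0.08j, 0.23+0.11j], [0.42+0.03j, 0.23-0.06j, (0.29+0.36j)], [(-0.27-0.3j), (-0.2-0.12j), (0.04-0.44j)]]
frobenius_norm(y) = 2.43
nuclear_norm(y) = 3.67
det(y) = -1.01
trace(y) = -0.75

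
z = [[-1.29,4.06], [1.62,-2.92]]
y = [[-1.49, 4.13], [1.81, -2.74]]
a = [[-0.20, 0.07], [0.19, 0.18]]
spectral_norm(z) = 5.39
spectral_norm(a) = 0.29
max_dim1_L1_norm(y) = 5.62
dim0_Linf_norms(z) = [1.62, 4.06]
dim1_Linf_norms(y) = [4.13, 2.74]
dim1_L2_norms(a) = [0.21, 0.26]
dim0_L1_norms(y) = [3.3, 6.87]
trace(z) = -4.21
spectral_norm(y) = 5.45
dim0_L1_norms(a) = [0.39, 0.25]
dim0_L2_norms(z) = [2.07, 5.0]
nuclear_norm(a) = 0.46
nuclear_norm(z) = 5.91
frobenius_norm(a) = 0.34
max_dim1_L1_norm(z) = 5.35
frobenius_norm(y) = 5.48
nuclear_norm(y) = 6.07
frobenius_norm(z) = 5.41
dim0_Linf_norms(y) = [1.81, 4.13]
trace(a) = -0.02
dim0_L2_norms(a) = [0.28, 0.19]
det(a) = -0.05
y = z + a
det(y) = -3.39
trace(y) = -4.23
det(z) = -2.81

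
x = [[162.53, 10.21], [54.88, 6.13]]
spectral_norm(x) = 171.94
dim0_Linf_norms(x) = [162.53, 10.21]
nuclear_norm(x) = 174.48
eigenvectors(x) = [[0.95, -0.06], [0.32, 1.0]]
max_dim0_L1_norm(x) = 217.41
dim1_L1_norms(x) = [172.74, 61.01]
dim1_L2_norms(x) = [162.85, 55.22]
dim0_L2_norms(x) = [171.55, 11.91]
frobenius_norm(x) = 171.96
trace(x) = 168.66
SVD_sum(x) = [[162.47, 11.02], [55.04, 3.73]] + [[0.06, -0.81], [-0.16, 2.40]]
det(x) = 435.98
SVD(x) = [[-0.95,-0.32], [-0.32,0.95]] @ diag([171.93954348551623, 2.5356825495859603]) @ [[-1.0, -0.07], [-0.07, 1.00]]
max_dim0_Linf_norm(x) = 162.53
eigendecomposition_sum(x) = [[162.47, 10.37],  [55.76, 3.56]] + [[0.06, -0.16], [-0.88, 2.57]]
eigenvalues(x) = [166.03, 2.63]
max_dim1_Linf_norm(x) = 162.53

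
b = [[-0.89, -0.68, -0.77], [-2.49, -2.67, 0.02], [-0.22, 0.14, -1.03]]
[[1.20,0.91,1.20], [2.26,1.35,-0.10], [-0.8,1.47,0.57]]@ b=[[-3.60, -3.08, -2.14], [-5.35, -5.16, -1.61], [-3.07, -3.3, 0.06]]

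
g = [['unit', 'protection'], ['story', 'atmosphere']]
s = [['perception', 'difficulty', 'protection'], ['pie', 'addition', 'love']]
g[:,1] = ['protection', 'atmosphere']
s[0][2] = 'protection'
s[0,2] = 'protection'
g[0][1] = 'protection'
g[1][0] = 'story'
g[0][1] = 'protection'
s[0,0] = 'perception'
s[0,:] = ['perception', 'difficulty', 'protection']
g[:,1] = ['protection', 'atmosphere']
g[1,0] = 'story'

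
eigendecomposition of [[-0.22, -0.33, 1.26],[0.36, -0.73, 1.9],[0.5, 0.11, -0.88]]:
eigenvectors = [[-0.3, 0.17, -0.55], [-0.91, 0.95, -0.70], [-0.29, 0.26, 0.45]]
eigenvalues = [-0.01, -0.15, -1.67]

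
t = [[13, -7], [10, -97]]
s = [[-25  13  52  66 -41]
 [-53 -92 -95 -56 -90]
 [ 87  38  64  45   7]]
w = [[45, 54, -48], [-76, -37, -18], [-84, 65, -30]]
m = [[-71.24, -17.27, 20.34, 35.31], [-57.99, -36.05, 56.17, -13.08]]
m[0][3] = 35.31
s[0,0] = -25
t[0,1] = -7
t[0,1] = -7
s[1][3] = -56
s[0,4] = -41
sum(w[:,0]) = -115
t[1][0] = 10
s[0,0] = -25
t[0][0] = 13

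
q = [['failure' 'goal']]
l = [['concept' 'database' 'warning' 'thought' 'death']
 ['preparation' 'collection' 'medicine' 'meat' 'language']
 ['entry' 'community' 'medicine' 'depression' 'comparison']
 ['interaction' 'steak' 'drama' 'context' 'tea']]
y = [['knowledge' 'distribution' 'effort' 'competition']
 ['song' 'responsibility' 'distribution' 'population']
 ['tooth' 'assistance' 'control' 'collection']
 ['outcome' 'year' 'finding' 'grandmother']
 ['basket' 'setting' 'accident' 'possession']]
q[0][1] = 'goal'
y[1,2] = 'distribution'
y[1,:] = ['song', 'responsibility', 'distribution', 'population']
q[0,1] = 'goal'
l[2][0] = 'entry'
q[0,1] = 'goal'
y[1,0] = 'song'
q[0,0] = 'failure'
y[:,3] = ['competition', 'population', 'collection', 'grandmother', 'possession']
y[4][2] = 'accident'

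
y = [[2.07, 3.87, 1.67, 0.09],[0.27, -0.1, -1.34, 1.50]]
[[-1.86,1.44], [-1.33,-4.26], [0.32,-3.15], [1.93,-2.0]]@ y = [[-3.46, -7.34, -5.04, 1.99],[-3.9, -4.72, 3.49, -6.51],[-0.19, 1.55, 4.76, -4.7],[3.46, 7.67, 5.90, -2.83]]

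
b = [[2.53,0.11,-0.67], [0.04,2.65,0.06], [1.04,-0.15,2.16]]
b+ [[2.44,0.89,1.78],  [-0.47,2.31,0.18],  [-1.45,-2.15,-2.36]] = [[4.97,1.00,1.11], [-0.43,4.96,0.24], [-0.41,-2.3,-0.2]]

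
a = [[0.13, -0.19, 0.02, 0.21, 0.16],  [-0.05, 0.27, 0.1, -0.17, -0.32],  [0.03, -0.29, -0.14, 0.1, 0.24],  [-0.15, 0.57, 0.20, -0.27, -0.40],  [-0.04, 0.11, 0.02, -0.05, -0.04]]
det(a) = -0.000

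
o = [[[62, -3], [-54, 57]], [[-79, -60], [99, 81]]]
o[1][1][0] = 99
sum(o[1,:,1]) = 21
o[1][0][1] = -60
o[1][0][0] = -79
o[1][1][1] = 81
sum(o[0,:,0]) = 8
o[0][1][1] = 57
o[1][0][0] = -79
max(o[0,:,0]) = 62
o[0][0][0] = 62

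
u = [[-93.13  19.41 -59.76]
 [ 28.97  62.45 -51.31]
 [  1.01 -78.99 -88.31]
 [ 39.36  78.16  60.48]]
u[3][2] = 60.48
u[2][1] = -78.99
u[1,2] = -51.31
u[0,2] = -59.76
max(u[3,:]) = 78.16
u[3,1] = 78.16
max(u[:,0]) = 39.36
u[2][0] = 1.01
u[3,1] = 78.16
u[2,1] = -78.99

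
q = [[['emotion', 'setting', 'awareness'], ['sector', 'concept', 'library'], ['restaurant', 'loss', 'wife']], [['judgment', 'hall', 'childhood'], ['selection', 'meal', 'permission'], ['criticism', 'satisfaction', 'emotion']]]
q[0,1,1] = 'concept'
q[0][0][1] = 'setting'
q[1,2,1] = 'satisfaction'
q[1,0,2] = 'childhood'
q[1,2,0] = 'criticism'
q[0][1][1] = 'concept'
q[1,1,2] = 'permission'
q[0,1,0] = 'sector'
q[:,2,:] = [['restaurant', 'loss', 'wife'], ['criticism', 'satisfaction', 'emotion']]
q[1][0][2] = 'childhood'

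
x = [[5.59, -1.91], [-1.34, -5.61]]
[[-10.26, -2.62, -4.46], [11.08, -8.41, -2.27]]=x @ [[-2.32, 0.04, -0.61], [-1.42, 1.49, 0.55]]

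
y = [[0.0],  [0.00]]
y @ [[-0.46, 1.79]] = [[0.00, 0.00], [0.0, 0.00]]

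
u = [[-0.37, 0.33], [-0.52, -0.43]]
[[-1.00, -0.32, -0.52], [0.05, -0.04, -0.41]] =u @ [[1.25, 0.46, 1.08], [-1.63, -0.46, -0.36]]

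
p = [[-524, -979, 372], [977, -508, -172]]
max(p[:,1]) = -508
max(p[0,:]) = 372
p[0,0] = -524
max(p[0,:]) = 372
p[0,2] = 372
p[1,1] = -508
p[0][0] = -524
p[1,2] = -172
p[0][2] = 372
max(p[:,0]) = 977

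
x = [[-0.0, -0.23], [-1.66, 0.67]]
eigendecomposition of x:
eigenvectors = [[-0.53, 0.22], [-0.85, -0.98]]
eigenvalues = [-0.37, 1.04]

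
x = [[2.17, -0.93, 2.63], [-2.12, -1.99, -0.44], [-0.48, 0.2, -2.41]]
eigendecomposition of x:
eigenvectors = [[-0.90, 0.31, -0.12], [0.43, 0.93, 0.86], [0.11, -0.22, 0.49]]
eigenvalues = [2.3, -2.58, -1.94]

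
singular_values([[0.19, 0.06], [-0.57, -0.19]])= [0.63, 0.0]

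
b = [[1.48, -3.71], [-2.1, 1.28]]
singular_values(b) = [4.5, 1.31]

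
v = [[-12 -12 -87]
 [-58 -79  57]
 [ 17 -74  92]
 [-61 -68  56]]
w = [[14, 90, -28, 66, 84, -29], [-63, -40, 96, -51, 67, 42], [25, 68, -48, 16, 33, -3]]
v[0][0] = -12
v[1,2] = 57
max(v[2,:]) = 92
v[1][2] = 57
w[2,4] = 33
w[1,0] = -63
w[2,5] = -3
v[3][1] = -68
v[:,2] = [-87, 57, 92, 56]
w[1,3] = -51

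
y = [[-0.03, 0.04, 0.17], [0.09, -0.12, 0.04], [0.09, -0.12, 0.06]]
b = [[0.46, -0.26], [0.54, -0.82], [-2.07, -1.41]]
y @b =[[-0.34, -0.26], [-0.11, 0.02], [-0.15, -0.01]]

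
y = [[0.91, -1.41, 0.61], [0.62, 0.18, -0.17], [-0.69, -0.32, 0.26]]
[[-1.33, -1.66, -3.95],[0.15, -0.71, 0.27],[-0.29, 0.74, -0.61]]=y@ [[-0.18,-1.36,-0.41], [0.30,-0.07,2.24], [-1.22,-0.86,-0.69]]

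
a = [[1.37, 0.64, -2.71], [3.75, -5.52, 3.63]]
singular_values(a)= [7.69, 2.87]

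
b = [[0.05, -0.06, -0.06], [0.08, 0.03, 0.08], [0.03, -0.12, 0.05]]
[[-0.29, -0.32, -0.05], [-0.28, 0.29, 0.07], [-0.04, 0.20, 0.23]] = b @ [[-4.63,-0.93,-0.34],[-0.30,-0.02,-1.24],[1.20,4.52,1.73]]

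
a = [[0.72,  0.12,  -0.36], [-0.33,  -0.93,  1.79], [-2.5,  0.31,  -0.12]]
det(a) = 0.01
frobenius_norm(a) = 3.35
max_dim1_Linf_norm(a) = 2.5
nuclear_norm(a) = 4.70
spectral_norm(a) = 2.64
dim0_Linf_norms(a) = [2.5, 0.93, 1.79]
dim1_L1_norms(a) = [1.2, 3.05, 2.93]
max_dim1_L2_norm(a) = 2.52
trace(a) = -0.33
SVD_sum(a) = [[0.75, -0.02, -0.11],  [-0.55, 0.01, 0.08],  [-2.44, 0.06, 0.34]] + [[-0.03, 0.14, -0.25], [0.22, -0.94, 1.71], [-0.06, 0.26, -0.46]] + [[-0.00,-0.0,-0.00], [-0.0,-0.00,-0.00], [-0.00,-0.00,-0.0]]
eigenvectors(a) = [[-0.32, 0.09, 0.10], [0.62, 0.88, -0.92], [0.71, 0.47, 0.37]]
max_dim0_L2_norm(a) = 2.62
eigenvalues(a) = [1.28, -0.01, -1.61]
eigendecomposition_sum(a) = [[0.88, 0.02, -0.2],[-1.7, -0.04, 0.39],[-1.94, -0.04, 0.44]] + [[-0.00, -0.00, -0.00], [-0.01, -0.00, -0.0], [-0.01, -0.00, -0.00]] + [[-0.16, 0.1, -0.16],[1.38, -0.89, 1.41],[-0.55, 0.35, -0.56]]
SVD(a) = [[-0.29, 0.14, 0.95], [0.21, -0.96, 0.21], [0.93, 0.26, 0.25]] @ diag([2.638856819808206, 2.058453070809278, 0.0023748321150397]) @ [[-0.99, 0.02, 0.14], [-0.11, 0.48, -0.87], [-0.09, -0.88, -0.47]]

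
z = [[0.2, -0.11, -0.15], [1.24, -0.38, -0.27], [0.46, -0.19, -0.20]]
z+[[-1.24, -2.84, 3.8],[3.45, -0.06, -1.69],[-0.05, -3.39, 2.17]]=[[-1.04, -2.95, 3.65], [4.69, -0.44, -1.96], [0.41, -3.58, 1.97]]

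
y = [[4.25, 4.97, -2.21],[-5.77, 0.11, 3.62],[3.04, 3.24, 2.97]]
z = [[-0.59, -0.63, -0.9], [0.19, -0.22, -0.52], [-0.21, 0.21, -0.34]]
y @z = [[-1.10,-4.24,-5.66], [2.66,4.37,3.90], [-1.8,-2.0,-5.43]]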